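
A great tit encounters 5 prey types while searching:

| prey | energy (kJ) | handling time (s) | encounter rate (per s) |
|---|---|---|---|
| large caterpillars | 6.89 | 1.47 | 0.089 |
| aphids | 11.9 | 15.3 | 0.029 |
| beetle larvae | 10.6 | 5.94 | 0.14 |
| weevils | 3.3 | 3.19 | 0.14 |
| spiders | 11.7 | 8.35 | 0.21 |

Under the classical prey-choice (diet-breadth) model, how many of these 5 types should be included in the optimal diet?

Profitabilities (E/h, kJ/s): large caterpillars 4.69, beetle larvae 1.78, spiders 1.4, weevils 1.03, aphids 0.778. Add prey in this order while the next type's profitability exceeds the intake rate on those already taken.
Rate on top 1: 0.5423. beetle larvae: 1.78 > 0.5423 → include.
Rate on top 2: 1.069. spiders: 1.4 > 1.069 → include.
Rate on top 3: 1.226. weevils: 1.03 < 1.226 → exclude; stop.
Optimal diet: large caterpillars, beetle larvae, spiders — 3 of 5 types.

3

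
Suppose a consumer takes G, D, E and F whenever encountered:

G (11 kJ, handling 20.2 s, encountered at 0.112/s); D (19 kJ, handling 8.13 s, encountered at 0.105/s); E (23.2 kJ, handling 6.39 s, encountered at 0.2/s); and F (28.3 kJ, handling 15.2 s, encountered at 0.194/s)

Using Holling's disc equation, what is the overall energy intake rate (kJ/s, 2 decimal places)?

R = (0.112×11 + 0.105×19 + 0.2×23.2 + 0.194×28.3) / (1 + 0.112×20.2 + 0.105×8.13 + 0.2×6.39 + 0.194×15.2) = 13.36/8.343 = 1.601 kJ/s.

1.60 kJ/s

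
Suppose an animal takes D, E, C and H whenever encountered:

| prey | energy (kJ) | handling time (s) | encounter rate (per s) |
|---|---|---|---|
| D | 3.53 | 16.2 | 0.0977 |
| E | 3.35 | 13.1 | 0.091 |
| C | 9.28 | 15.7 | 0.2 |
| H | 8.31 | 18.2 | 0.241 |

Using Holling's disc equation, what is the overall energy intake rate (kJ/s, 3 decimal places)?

R = Σλ_iE_i / (1 + Σλ_ih_i)
Numerator: 0.0977×3.53 + 0.091×3.35 + 0.2×9.28 + 0.241×8.31 = 4.508
Denominator: 1 + 0.0977×16.2 + 0.091×13.1 + 0.2×15.7 + 0.241×18.2 = 11.3
R = 4.508/11.3 = 0.3989 kJ/s

0.399 kJ/s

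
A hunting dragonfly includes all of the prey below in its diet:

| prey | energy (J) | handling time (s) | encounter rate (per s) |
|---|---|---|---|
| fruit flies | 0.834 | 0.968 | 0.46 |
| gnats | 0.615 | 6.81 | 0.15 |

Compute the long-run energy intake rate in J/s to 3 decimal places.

R = Σλ_iE_i / (1 + Σλ_ih_i)
Numerator: 0.46×0.834 + 0.15×0.615 = 0.4759
Denominator: 1 + 0.46×0.968 + 0.15×6.81 = 2.467
R = 0.4759/2.467 = 0.1929 J/s

0.193 J/s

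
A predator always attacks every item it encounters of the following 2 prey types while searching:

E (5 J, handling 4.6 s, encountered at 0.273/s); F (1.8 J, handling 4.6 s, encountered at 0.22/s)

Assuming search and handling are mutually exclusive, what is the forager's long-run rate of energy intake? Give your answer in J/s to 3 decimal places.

R = (0.273×5 + 0.22×1.8) / (1 + 0.273×4.6 + 0.22×4.6) = 1.761/3.268 = 0.5389 J/s.

0.539 J/s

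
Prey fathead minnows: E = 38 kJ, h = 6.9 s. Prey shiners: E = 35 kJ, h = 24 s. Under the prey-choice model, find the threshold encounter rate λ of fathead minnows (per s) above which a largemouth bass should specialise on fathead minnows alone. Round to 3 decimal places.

0.052 per s

The zero-one rule: include shiners iff E₂/h₂ > λE₁/(1+λh₁). Equality gives the switch point.
λE₁h₂ = E₂ + λE₂h₁ ⇒ λ = E₂/(E₁h₂ − E₂h₁) = 35/(912 − 241.5) = 0.0522 per s.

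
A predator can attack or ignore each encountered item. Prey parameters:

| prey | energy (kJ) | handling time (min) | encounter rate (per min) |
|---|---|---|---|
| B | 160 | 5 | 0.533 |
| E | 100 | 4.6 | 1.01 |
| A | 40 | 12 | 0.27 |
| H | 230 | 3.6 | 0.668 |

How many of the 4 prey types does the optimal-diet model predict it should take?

1

E/h in descending order: H 63.9, B 32, E 21.7, A 3.33 kJ/min. The optimal diet is the largest prefix of this list for which every included type satisfies E_i/h_i > R on the types above it.
Rate on top 1: 45.12. B: 32 < 45.12 → exclude; stop.
Optimal diet: H — 1 of 4 types.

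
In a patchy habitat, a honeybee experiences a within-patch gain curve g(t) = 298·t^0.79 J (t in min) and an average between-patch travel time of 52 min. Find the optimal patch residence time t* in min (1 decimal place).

By the marginal value theorem, leave when the instantaneous gain rate g'(t) equals the habitat-wide average g(t)/(T + t).
g'(t) = 0.79·298·t^-0.21. Setting 0.79·298·t^-0.21 = 298·t^0.79/(52+t) gives 0.79(52+t) = t, so 0.21·t = 0.79×52.
t* = 0.79×52/0.21 = 195.6 min.

195.6 min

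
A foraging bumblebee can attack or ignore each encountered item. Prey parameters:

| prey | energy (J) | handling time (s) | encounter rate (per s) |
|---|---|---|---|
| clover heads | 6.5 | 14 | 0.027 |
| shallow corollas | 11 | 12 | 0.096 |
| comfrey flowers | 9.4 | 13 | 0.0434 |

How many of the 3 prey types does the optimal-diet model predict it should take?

Profitabilities (E/h, J/s): shallow corollas 0.917, comfrey flowers 0.723, clover heads 0.464. Add prey in this order while the next type's profitability exceeds the intake rate on those already taken.
Rate on top 1: 0.4907. comfrey flowers: 0.723 > 0.4907 → include.
Rate on top 2: 0.539. clover heads: 0.464 < 0.539 → exclude; stop.
Optimal diet: shallow corollas, comfrey flowers — 2 of 3 types.

2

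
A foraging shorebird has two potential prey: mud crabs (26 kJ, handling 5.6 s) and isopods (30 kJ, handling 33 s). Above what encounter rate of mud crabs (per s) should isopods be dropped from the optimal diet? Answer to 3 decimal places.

At the threshold, the rate on mud crabs alone equals the profitability of isopods: λ·26/(1 + λ·5.6) = 30/33 = 0.9091.
Rearranging, λ(26 − 0.9091×5.6) = 0.9091, so λ = 0.9091/20.91 = 0.04348 per s.

0.043 per s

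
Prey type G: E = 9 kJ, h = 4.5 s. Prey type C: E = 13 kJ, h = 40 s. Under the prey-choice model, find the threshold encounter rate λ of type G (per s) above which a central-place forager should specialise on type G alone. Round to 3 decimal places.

At the threshold, the rate on type G alone equals the profitability of type C: λ·9/(1 + λ·4.5) = 13/40 = 0.325.
Rearranging, λ(9 − 0.325×4.5) = 0.325, so λ = 0.325/7.537 = 0.04312 per s.

0.043 per s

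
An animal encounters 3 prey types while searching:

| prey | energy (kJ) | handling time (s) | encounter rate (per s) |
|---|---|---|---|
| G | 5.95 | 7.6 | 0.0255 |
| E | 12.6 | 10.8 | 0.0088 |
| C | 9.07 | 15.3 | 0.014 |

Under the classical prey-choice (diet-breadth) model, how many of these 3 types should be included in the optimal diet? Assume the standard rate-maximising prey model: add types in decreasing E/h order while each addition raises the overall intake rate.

Rank by E/h (kJ/s): E 1.17, G 0.783, C 0.593. Include each in turn until the next type's E/h falls below the running intake rate.
Rate on top 1: 0.1013. G: 0.783 > 0.1013 → include.
Rate on top 2: 0.2038. C: 0.593 > 0.2038 → include.
Optimal diet: E, G, C — 3 of 3 types.

3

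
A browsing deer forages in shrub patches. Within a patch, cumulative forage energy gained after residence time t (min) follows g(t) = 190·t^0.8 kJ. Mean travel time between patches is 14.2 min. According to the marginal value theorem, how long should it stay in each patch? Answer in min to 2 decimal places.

56.80 min

By the marginal value theorem, leave when the instantaneous gain rate g'(t) equals the habitat-wide average g(t)/(T + t).
g'(t) = 0.8·190·t^-0.2. Setting 0.8·190·t^-0.2 = 190·t^0.8/(14.2+t) gives 0.8(14.2+t) = t, so 0.20·t = 0.8×14.2.
t* = 0.8×14.2/0.20 = 56.8 min.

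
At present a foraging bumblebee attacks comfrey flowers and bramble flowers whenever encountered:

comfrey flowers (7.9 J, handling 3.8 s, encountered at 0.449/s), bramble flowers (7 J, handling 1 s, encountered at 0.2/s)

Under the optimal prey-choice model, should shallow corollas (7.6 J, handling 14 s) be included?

No

On comfrey flowers and bramble flowers alone, R = ΣλE/(1+Σλh) = 4.947/2.906 = 1.702 J/s.
Profitability of shallow corollas: 7.6/14 = 0.5429 J/s.
0.5429 < 1.702, so adding shallow corollas would lower the average — exclude it.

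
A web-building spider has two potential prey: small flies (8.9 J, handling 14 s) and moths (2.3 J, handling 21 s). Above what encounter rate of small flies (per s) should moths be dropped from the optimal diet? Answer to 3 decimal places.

The zero-one rule: include moths iff E₂/h₂ > λE₁/(1+λh₁). Equality gives the switch point.
λE₁h₂ = E₂ + λE₂h₁ ⇒ λ = E₂/(E₁h₂ − E₂h₁) = 2.3/(186.9 − 32.2) = 0.01487 per s.

0.015 per s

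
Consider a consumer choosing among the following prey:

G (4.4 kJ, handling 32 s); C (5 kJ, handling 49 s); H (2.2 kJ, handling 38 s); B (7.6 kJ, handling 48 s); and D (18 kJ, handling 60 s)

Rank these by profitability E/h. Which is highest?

In descending order of E/h:
D: 18/60 = 0.3 kJ/s
B: 7.6/48 = 0.158 kJ/s
G: 4.4/32 = 0.138 kJ/s
C: 5/49 = 0.102 kJ/s
H: 2.2/38 = 0.0579 kJ/s

D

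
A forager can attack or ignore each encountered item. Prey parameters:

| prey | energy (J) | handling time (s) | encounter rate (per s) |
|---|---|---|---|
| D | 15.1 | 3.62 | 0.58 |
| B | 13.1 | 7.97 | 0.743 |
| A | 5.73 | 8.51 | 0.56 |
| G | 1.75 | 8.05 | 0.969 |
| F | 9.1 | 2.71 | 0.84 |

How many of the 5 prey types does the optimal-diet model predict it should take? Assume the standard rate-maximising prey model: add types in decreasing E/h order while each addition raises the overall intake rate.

2

Rank by E/h (J/s): D 4.17, F 3.36, B 1.64, A 0.673, G 0.217. Include each in turn until the next type's E/h falls below the running intake rate.
Rate on top 1: 2.826. F: 3.36 > 2.826 → include.
Rate on top 2: 3.051. B: 1.64 < 3.051 → exclude; stop.
Optimal diet: D, F — 2 of 5 types.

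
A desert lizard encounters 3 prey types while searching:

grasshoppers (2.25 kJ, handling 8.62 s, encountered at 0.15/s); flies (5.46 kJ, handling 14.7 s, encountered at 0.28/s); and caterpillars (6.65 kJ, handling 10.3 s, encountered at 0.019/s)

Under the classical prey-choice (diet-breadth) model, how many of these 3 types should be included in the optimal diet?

2

Profitabilities (E/h, kJ/s): caterpillars 0.646, flies 0.371, grasshoppers 0.261. Add prey in this order while the next type's profitability exceeds the intake rate on those already taken.
Rate on top 1: 0.1057. flies: 0.371 > 0.1057 → include.
Rate on top 2: 0.3116. grasshoppers: 0.261 < 0.3116 → exclude; stop.
Optimal diet: caterpillars, flies — 2 of 3 types.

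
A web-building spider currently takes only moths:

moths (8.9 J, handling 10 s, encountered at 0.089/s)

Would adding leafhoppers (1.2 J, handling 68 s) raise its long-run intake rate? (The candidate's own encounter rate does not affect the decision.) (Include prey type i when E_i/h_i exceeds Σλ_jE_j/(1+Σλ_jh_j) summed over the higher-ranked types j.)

No

Current rate: (0.089×8.9)/(1 + 0.089×10) = 0.4191 J/s.
Profitability of leafhoppers: 1.2/68 = 0.01765 J/s.
Since 0.01765 < R, time spent handling leafhoppers is better spent searching.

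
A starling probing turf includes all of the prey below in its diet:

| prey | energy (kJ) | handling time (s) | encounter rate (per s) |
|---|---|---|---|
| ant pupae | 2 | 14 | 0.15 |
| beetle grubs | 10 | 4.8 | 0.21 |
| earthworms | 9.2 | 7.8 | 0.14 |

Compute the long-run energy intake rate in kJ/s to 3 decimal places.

0.709 kJ/s

Energy encountered per unit search time: 0.15×2 + 0.21×10 + 0.14×9.2 = 3.688 kJ/s.
Handling time per unit search time: 0.15×14 + 0.21×4.8 + 0.14×7.8 = 4.2.
Rate = 3.688/(1 + 4.2) = 0.7092 kJ/s.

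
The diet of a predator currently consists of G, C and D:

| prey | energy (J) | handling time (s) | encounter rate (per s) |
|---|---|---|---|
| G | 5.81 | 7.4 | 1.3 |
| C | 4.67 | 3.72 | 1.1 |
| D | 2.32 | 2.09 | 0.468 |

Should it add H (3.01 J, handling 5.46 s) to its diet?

No

Intake rate on the current diet: R = (1.3×5.81 + 1.1×4.67 + 0.468×2.32) / (1 + 1.3×7.4 + 1.1×3.72 + 0.468×2.09) = 13.78/15.69 = 0.878 J/s.
H: E/h = 3.01/5.46 = 0.5513 J/s.
0.5513 < 0.878, so adding H would lower the average — exclude it.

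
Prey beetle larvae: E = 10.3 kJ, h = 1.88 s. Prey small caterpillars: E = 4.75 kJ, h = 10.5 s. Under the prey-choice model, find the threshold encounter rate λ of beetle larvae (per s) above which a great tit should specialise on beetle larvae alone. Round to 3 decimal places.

0.048 per s

At the threshold, the rate on beetle larvae alone equals the profitability of small caterpillars: λ·10.3/(1 + λ·1.88) = 4.75/10.5 = 0.4524.
Rearranging, λ(10.3 − 0.4524×1.88) = 0.4524, so λ = 0.4524/9.45 = 0.04787 per s.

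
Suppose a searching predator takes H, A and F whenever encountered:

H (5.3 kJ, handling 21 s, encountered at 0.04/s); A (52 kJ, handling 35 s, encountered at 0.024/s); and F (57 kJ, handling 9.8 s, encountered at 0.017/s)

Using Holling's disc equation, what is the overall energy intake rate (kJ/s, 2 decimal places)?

0.85 kJ/s

R = Σλ_iE_i / (1 + Σλ_ih_i)
Numerator: 0.04×5.3 + 0.024×52 + 0.017×57 = 2.429
Denominator: 1 + 0.04×21 + 0.024×35 + 0.017×9.8 = 2.847
R = 2.429/2.847 = 0.8533 kJ/s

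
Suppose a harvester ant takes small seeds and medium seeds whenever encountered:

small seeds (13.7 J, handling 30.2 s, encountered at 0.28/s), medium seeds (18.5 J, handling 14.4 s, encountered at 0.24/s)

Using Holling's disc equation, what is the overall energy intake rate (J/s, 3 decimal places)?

R = Σλ_iE_i / (1 + Σλ_ih_i)
Numerator: 0.28×13.7 + 0.24×18.5 = 8.276
Denominator: 1 + 0.28×30.2 + 0.24×14.4 = 12.91
R = 8.276/12.91 = 0.641 J/s

0.641 J/s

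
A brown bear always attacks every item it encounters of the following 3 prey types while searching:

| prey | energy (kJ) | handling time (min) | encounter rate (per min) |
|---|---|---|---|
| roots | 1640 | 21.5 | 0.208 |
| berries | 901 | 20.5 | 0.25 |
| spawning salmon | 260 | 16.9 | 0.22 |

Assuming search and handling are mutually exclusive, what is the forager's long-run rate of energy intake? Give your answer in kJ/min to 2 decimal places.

43.56 kJ/min

R = Σλ_iE_i / (1 + Σλ_ih_i)
Numerator: 0.208×1640 + 0.25×901 + 0.22×260 = 623.6
Denominator: 1 + 0.208×21.5 + 0.25×20.5 + 0.22×16.9 = 14.31
R = 623.6/14.31 = 43.56 kJ/min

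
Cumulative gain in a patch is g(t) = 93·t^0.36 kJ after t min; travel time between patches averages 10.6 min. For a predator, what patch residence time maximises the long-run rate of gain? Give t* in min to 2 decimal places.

5.96 min

Maximise g(t)/(T+t): set derivative to zero → g'(t)(T+t) = g(t).
g'(t) = 0.36·93·t^-0.64. Setting 0.36·93·t^-0.64 = 93·t^0.36/(10.6+t) gives 0.36(10.6+t) = t, so 0.64·t = 0.36×10.6.
t* = 0.36×10.6/0.64 = 5.962 min.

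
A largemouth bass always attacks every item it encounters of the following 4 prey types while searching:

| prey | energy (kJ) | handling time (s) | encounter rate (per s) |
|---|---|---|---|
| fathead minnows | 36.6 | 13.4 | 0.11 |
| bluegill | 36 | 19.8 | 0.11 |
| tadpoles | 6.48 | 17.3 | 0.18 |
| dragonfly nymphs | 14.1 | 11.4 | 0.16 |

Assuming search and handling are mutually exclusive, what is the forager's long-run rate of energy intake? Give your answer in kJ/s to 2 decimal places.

1.19 kJ/s

Energy encountered per unit search time: 0.11×36.6 + 0.11×36 + 0.18×6.48 + 0.16×14.1 = 11.41 kJ/s.
Handling time per unit search time: 0.11×13.4 + 0.11×19.8 + 0.18×17.3 + 0.16×11.4 = 8.59.
Rate = 11.41/(1 + 8.59) = 1.19 kJ/s.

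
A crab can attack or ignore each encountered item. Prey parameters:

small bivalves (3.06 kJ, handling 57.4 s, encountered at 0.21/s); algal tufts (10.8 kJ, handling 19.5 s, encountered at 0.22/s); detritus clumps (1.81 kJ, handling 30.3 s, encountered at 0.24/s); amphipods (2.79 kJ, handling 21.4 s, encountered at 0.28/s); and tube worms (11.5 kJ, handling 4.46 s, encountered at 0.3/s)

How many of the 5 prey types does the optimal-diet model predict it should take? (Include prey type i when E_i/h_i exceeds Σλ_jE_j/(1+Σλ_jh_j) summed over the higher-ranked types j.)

1

Rank by E/h (kJ/s): tube worms 2.58, algal tufts 0.554, amphipods 0.13, detritus clumps 0.0597, small bivalves 0.0533. Include each in turn until the next type's E/h falls below the running intake rate.
Rate on top 1: 1.476. algal tufts: 0.554 < 1.476 → exclude; stop.
Optimal diet: tube worms — 1 of 5 types.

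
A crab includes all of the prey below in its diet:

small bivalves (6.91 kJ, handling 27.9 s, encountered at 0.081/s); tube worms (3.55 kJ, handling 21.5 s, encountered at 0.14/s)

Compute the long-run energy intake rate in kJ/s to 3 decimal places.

Energy encountered per unit search time: 0.081×6.91 + 0.14×3.55 = 1.057 kJ/s.
Handling time per unit search time: 0.081×27.9 + 0.14×21.5 = 5.27.
Rate = 1.057/(1 + 5.27) = 0.1685 kJ/s.

0.169 kJ/s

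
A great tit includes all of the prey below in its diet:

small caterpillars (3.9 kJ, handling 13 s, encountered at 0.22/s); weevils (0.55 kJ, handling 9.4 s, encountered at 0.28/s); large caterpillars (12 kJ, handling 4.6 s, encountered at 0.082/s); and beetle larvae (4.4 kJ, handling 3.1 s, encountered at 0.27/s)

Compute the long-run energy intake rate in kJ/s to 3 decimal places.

0.413 kJ/s

Energy encountered per unit search time: 0.22×3.9 + 0.28×0.55 + 0.082×12 + 0.27×4.4 = 3.184 kJ/s.
Handling time per unit search time: 0.22×13 + 0.28×9.4 + 0.082×4.6 + 0.27×3.1 = 6.706.
Rate = 3.184/(1 + 6.706) = 0.4132 kJ/s.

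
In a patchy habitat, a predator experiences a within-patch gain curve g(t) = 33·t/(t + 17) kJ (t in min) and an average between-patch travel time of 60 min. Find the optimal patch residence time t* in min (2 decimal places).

By the marginal value theorem, leave when the instantaneous gain rate g'(t) equals the habitat-wide average g(t)/(T + t).
g'(t) = 33·17/(t + 17)². Setting 33·17/(t+17)² = 33t/[(t+17)(60+t)] gives 17(60+t) = t(t+17), so t² = 17×60 = 1020.
t* = √1020 = 31.94 min.

31.94 min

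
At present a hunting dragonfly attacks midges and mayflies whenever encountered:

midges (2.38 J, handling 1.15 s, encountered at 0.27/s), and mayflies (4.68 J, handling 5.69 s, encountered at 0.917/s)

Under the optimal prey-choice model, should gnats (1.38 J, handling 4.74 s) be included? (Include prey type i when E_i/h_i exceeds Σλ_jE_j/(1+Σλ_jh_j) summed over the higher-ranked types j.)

Current rate: (0.27×2.38 + 0.917×4.68)/(1 + 0.27×1.15 + 0.917×5.69) = 0.7558 J/s.
gnats: E/h = 1.38/4.74 = 0.2911 J/s.
0.2911 < 0.7558, so adding gnats would lower the average — exclude it.

No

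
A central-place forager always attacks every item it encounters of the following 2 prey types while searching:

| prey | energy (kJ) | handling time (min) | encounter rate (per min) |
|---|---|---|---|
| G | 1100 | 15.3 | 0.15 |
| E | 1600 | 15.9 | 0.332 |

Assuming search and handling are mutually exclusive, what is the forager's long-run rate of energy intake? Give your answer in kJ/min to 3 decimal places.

81.201 kJ/min

R = Σλ_iE_i / (1 + Σλ_ih_i)
Numerator: 0.15×1100 + 0.332×1600 = 696.2
Denominator: 1 + 0.15×15.3 + 0.332×15.9 = 8.574
R = 696.2/8.574 = 81.2 kJ/min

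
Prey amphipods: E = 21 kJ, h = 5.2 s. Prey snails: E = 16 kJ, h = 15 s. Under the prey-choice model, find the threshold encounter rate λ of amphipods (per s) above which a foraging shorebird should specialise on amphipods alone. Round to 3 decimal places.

0.069 per s

The zero-one rule: include snails iff E₂/h₂ > λE₁/(1+λh₁). Equality gives the switch point.
λE₁h₂ = E₂ + λE₂h₁ ⇒ λ = E₂/(E₁h₂ − E₂h₁) = 16/(315 − 83.2) = 0.06903 per s.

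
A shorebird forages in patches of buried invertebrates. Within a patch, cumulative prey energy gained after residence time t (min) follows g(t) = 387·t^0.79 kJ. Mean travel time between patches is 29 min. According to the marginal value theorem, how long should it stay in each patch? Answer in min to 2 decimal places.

109.10 min

By the marginal value theorem, leave when the instantaneous gain rate g'(t) equals the habitat-wide average g(t)/(T + t).
g'(t) = 0.79·387·t^-0.21. Setting 0.79·387·t^-0.21 = 387·t^0.79/(29+t) gives 0.79(29+t) = t, so 0.21·t = 0.79×29.
t* = 0.79×29/0.21 = 109.1 min.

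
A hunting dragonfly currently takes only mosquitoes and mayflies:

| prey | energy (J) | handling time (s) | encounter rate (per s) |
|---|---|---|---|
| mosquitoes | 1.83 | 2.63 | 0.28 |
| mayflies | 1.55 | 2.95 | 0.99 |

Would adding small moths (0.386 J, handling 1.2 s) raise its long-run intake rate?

No

Current rate: (0.28×1.83 + 0.99×1.55)/(1 + 0.28×2.63 + 0.99×2.95) = 0.4395 J/s.
Profitability of small moths: 0.386/1.2 = 0.3217 J/s.
Since 0.3217 < R, time spent handling small moths is better spent searching.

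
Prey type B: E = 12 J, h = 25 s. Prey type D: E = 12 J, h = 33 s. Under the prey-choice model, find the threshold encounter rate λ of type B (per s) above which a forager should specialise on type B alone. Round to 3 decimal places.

At the threshold, the rate on type B alone equals the profitability of type D: λ·12/(1 + λ·25) = 12/33 = 0.3636.
Rearranging, λ(12 − 0.3636×25) = 0.3636, so λ = 0.3636/2.909 = 0.125 per s.

0.125 per s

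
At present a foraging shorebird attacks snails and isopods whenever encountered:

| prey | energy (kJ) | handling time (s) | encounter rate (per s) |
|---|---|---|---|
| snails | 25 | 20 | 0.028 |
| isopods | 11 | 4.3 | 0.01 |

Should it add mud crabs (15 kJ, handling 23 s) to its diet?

On snails and isopods alone, R = ΣλE/(1+Σλh) = 0.81/1.603 = 0.5053 kJ/s.
Profitability of mud crabs: 15/23 = 0.6522 kJ/s.
0.6522 > 0.5053, so adding mud crabs raises the average — include it.

Yes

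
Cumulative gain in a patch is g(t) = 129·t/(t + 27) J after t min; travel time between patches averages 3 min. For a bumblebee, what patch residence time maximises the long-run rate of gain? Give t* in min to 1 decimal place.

9.0 min

Optimal t* satisfies g'(t*) = g(t*)/(T + t*).
g'(t) = 129·27/(t + 27)². Setting 129·27/(t+27)² = 129t/[(t+27)(3+t)] gives 27(3+t) = t(t+27), so t² = 27×3 = 81.
t* = √81 = 9 min.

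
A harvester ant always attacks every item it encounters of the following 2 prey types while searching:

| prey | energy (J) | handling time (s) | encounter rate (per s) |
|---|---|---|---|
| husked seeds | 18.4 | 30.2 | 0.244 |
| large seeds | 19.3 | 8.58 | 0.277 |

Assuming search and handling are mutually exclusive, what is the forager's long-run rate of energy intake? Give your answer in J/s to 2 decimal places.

R = (0.244×18.4 + 0.277×19.3) / (1 + 0.244×30.2 + 0.277×8.58) = 9.836/10.75 = 0.9153 J/s.

0.92 J/s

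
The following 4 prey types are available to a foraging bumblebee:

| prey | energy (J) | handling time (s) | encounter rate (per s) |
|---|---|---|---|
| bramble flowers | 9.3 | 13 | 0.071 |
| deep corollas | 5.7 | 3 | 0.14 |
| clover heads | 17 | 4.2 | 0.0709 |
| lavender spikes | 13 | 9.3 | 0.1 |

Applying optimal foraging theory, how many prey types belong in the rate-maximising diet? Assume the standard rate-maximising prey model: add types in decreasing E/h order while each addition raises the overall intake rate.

Rank by E/h (J/s): clover heads 4.05, deep corollas 1.9, lavender spikes 1.4, bramble flowers 0.715. Include each in turn until the next type's E/h falls below the running intake rate.
Rate on top 1: 0.9287. deep corollas: 1.9 > 0.9287 → include.
Rate on top 2: 1.166. lavender spikes: 1.4 > 1.166 → include.
Rate on top 3: 1.248. bramble flowers: 0.715 < 1.248 → exclude; stop.
Optimal diet: clover heads, deep corollas, lavender spikes — 3 of 4 types.

3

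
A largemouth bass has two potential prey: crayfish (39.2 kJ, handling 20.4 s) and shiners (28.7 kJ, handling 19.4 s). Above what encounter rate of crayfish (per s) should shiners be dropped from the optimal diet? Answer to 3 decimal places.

0.164 per s

The zero-one rule: include shiners iff E₂/h₂ > λE₁/(1+λh₁). Equality gives the switch point.
λE₁h₂ = E₂ + λE₂h₁ ⇒ λ = E₂/(E₁h₂ − E₂h₁) = 28.7/(760.5 − 585.5) = 0.164 per s.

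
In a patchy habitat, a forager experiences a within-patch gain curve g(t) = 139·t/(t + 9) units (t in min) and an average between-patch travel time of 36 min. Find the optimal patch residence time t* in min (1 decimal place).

Optimal t* satisfies g'(t*) = g(t*)/(T + t*).
g'(t) = 139·9/(t + 9)². Setting 139·9/(t+9)² = 139t/[(t+9)(36+t)] gives 9(36+t) = t(t+9), so t² = 9×36 = 324.
t* = √324 = 18 min.

18.0 min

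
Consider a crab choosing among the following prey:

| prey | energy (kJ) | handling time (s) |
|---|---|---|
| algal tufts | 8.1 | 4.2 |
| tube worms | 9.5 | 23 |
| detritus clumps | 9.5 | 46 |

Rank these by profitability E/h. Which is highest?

algal tufts

Profitability E/h (kJ/s): algal tufts = 8.1/4.2 = 1.93, tube worms = 9.5/23 = 0.413, detritus clumps = 9.5/46 = 0.207.
Ranked: algal tufts > tube worms > detritus clumps.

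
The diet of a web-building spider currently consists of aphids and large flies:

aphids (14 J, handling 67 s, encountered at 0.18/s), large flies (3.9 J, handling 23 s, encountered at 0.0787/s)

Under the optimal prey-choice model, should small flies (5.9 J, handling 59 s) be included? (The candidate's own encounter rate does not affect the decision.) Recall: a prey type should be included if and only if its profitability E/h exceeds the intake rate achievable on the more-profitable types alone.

No

Current rate: (0.18×14 + 0.0787×3.9)/(1 + 0.18×67 + 0.0787×23) = 0.1901 J/s.
small flies: E/h = 5.9/59 = 0.1 J/s.
0.1 < 0.1901, so adding small flies would lower the average — exclude it.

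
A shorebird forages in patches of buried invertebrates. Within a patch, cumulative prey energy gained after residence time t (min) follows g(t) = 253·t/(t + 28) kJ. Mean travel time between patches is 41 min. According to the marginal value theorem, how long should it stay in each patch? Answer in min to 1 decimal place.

33.9 min

Optimal t* satisfies g'(t*) = g(t*)/(T + t*).
g'(t) = 253·28/(t + 28)². Setting 253·28/(t+28)² = 253t/[(t+28)(41+t)] gives 28(41+t) = t(t+28), so t² = 28×41 = 1148.
t* = √1148 = 33.88 min.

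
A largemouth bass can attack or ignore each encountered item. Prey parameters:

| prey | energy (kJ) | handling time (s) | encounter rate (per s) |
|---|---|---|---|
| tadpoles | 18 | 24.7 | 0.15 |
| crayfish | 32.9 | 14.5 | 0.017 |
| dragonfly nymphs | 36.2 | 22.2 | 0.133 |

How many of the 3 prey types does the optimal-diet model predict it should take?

2

E/h in descending order: crayfish 2.27, dragonfly nymphs 1.63, tadpoles 0.729 kJ/s. The optimal diet is the largest prefix of this list for which every included type satisfies E_i/h_i > R on the types above it.
Rate on top 1: 0.4487. dragonfly nymphs: 1.63 > 0.4487 → include.
Rate on top 2: 1.28. tadpoles: 0.729 < 1.28 → exclude; stop.
Optimal diet: crayfish, dragonfly nymphs — 2 of 3 types.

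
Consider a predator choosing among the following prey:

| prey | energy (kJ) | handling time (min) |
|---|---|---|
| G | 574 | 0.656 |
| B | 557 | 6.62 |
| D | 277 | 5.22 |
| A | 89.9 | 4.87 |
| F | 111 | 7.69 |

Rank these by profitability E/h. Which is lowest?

Profitability E/h (kJ/min): G = 574/0.656 = 875, B = 557/6.62 = 84.1, D = 277/5.22 = 53.1, A = 89.9/4.87 = 18.5, F = 111/7.69 = 14.4.
Ranked: G > B > D > A > F.

F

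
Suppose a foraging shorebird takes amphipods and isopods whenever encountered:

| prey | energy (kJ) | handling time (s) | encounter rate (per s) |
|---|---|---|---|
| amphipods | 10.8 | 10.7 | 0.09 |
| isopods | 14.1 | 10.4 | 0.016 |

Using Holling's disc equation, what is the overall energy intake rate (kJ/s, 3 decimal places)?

0.562 kJ/s

R = (0.09×10.8 + 0.016×14.1) / (1 + 0.09×10.7 + 0.016×10.4) = 1.198/2.129 = 0.5624 kJ/s.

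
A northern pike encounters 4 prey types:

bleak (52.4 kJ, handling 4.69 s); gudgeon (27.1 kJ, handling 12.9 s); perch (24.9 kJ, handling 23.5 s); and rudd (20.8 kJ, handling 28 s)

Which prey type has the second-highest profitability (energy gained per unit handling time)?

In descending order of E/h:
bleak: 52.4/4.69 = 11.2 kJ/s
gudgeon: 27.1/12.9 = 2.1 kJ/s
perch: 24.9/23.5 = 1.06 kJ/s
rudd: 20.8/28 = 0.743 kJ/s

gudgeon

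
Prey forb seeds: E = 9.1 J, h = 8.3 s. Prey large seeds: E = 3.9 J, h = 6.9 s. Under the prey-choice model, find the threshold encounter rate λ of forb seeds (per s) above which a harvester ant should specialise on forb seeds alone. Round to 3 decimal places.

The zero-one rule: include large seeds iff E₂/h₂ > λE₁/(1+λh₁). Equality gives the switch point.
λE₁h₂ = E₂ + λE₂h₁ ⇒ λ = E₂/(E₁h₂ − E₂h₁) = 3.9/(62.79 − 32.37) = 0.1282 per s.

0.128 per s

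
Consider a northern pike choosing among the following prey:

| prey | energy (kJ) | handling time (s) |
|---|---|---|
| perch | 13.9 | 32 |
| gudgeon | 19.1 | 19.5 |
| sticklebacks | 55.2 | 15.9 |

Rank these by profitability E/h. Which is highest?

sticklebacks

Profitability E/h (kJ/s): perch = 13.9/32 = 0.434, gudgeon = 19.1/19.5 = 0.979, sticklebacks = 55.2/15.9 = 3.47.
Ranked: sticklebacks > gudgeon > perch.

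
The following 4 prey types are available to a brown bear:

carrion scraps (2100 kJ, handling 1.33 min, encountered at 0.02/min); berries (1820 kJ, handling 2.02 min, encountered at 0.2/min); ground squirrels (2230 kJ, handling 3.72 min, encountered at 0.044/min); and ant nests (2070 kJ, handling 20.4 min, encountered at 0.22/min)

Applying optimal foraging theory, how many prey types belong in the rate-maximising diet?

Rank by E/h (kJ/min): carrion scraps 1.58e+03, berries 901, ground squirrels 599, ant nests 101. Include each in turn until the next type's E/h falls below the running intake rate.
Rate on top 1: 40.91. berries: 901 > 40.91 → include.
Rate on top 2: 283.8. ground squirrels: 599 > 283.8 → include.
Rate on top 3: 316.2. ant nests: 101 < 316.2 → exclude; stop.
Optimal diet: carrion scraps, berries, ground squirrels — 3 of 4 types.

3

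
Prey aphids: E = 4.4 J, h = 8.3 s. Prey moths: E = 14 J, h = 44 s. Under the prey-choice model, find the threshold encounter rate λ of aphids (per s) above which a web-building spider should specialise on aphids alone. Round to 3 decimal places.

0.181 per s

Drop moths once their profitability E₂/h₂ falls below the rate achievable on aphids alone: E₂/h₂ = λE₁/(1 + λh₁).
Solve for λ: λE₁h₂ = E₂(1 + λh₁) → λ(E₁h₂ − E₂h₁) = E₂ → λ = E₂/(E₁h₂ − E₂h₁).
λ = 14/(4.4×44 − 14×8.3) = 14/77.4 = 0.1809 per s.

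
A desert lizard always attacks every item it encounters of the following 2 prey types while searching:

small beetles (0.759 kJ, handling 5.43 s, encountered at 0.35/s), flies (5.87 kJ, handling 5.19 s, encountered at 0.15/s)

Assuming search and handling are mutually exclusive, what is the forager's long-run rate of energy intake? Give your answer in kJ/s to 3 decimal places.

0.312 kJ/s

Energy encountered per unit search time: 0.35×0.759 + 0.15×5.87 = 1.146 kJ/s.
Handling time per unit search time: 0.35×5.43 + 0.15×5.19 = 2.679.
Rate = 1.146/(1 + 2.679) = 0.3115 kJ/s.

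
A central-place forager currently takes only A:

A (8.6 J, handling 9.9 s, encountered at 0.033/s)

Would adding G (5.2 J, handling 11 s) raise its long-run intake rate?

Yes

Current rate: (0.033×8.6)/(1 + 0.033×9.9) = 0.2139 J/s.
Profitability of G: 5.2/11 = 0.4727 J/s.
0.4727 > 0.2139, so adding G raises the average — include it.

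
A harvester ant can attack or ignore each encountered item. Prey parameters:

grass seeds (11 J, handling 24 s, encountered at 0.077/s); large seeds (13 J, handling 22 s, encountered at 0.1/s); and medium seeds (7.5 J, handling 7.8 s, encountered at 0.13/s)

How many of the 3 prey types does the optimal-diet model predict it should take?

2

Profitabilities (E/h, J/s): medium seeds 0.962, large seeds 0.591, grass seeds 0.458. Add prey in this order while the next type's profitability exceeds the intake rate on those already taken.
Rate on top 1: 0.4841. large seeds: 0.591 > 0.4841 → include.
Rate on top 2: 0.5399. grass seeds: 0.458 < 0.5399 → exclude; stop.
Optimal diet: medium seeds, large seeds — 2 of 3 types.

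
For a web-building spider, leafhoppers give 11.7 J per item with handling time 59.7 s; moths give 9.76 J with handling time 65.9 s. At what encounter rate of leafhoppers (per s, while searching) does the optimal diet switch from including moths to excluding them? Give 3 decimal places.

0.052 per s

The zero-one rule: include moths iff E₂/h₂ > λE₁/(1+λh₁). Equality gives the switch point.
λE₁h₂ = E₂ + λE₂h₁ ⇒ λ = E₂/(E₁h₂ − E₂h₁) = 9.76/(771 − 582.7) = 0.05182 per s.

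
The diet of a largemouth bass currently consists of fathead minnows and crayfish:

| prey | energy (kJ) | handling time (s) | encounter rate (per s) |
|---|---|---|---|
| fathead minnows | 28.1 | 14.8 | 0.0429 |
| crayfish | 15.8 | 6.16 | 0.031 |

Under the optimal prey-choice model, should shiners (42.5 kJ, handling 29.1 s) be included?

Yes

Intake rate on the current diet: R = (0.0429×28.1 + 0.031×15.8) / (1 + 0.0429×14.8 + 0.031×6.16) = 1.695/1.826 = 0.9285 kJ/s.
Profitability of shiners: 42.5/29.1 = 1.46 kJ/s.
1.46 > 0.9285, so adding shiners raises the average — include it.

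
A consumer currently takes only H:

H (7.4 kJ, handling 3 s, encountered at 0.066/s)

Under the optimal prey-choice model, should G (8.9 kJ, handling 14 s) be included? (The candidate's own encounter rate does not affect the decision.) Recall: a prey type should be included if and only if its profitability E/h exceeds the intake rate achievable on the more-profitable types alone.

On H alone, R = ΣλE/(1+Σλh) = 0.4884/1.198 = 0.4077 kJ/s.
G: E/h = 8.9/14 = 0.6357 kJ/s.
0.6357 > 0.4077, so adding G raises the average — include it.

Yes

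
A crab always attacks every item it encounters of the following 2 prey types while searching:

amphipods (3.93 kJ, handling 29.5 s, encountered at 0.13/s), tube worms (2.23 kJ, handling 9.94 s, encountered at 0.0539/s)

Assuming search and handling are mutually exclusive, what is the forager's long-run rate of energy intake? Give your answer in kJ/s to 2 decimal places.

R = (0.13×3.93 + 0.0539×2.23) / (1 + 0.13×29.5 + 0.0539×9.94) = 0.6311/5.371 = 0.1175 kJ/s.

0.12 kJ/s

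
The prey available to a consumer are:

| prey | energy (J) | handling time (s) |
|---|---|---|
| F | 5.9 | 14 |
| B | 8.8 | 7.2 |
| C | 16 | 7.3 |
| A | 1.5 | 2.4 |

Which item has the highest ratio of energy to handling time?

C

Profitability E/h (J/s): F = 5.9/14 = 0.421, B = 8.8/7.2 = 1.22, C = 16/7.3 = 2.19, A = 1.5/2.4 = 0.625.
Ranked: C > B > A > F.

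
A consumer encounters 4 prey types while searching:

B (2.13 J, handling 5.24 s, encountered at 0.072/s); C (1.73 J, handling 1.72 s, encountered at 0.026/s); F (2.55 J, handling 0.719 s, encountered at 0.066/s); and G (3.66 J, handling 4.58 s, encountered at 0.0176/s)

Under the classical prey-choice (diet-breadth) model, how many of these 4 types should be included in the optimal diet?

E/h in descending order: F 3.55, C 1.01, G 0.799, B 0.406 J/s. The optimal diet is the largest prefix of this list for which every included type satisfies E_i/h_i > R on the types above it.
Rate on top 1: 0.1607. C: 1.01 > 0.1607 → include.
Rate on top 2: 0.1953. G: 0.799 > 0.1953 → include.
Rate on top 3: 0.2368. B: 0.406 > 0.2368 → include.
Optimal diet: F, C, G, B — 4 of 4 types.

4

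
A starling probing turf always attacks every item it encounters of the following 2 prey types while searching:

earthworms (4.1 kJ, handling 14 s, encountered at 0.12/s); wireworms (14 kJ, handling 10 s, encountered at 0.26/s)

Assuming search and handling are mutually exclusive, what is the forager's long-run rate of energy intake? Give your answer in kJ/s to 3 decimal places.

0.783 kJ/s

R = (0.12×4.1 + 0.26×14) / (1 + 0.12×14 + 0.26×10) = 4.132/5.28 = 0.7826 kJ/s.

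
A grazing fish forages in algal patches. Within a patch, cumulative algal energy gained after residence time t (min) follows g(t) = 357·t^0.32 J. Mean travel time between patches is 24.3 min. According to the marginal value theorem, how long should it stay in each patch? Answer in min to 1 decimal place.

11.4 min

Maximise g(t)/(T+t): set derivative to zero → g'(t)(T+t) = g(t).
g'(t) = 0.32·357·t^-0.68. Setting 0.32·357·t^-0.68 = 357·t^0.32/(24.3+t) gives 0.32(24.3+t) = t, so 0.68·t = 0.32×24.3.
t* = 0.32×24.3/0.68 = 11.44 min.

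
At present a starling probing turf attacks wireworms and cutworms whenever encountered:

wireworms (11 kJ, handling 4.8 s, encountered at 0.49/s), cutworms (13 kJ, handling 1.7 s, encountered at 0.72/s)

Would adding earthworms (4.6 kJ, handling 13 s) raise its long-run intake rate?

On wireworms and cutworms alone, R = ΣλE/(1+Σλh) = 14.75/4.576 = 3.223 kJ/s.
Profitability of earthworms: 4.6/13 = 0.3538 kJ/s.
Since 0.3538 < R, time spent handling earthworms is better spent searching.

No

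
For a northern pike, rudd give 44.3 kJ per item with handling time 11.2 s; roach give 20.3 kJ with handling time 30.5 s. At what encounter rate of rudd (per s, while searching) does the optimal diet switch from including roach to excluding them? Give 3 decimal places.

0.018 per s

At the threshold, the rate on rudd alone equals the profitability of roach: λ·44.3/(1 + λ·11.2) = 20.3/30.5 = 0.6656.
Rearranging, λ(44.3 − 0.6656×11.2) = 0.6656, so λ = 0.6656/36.85 = 0.01806 per s.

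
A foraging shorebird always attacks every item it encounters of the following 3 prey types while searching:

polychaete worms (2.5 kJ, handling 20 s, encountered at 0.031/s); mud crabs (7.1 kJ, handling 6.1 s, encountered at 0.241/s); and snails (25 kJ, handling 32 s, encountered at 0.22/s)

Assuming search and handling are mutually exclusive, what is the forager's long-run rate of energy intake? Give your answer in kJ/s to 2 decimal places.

0.72 kJ/s

Energy encountered per unit search time: 0.031×2.5 + 0.241×7.1 + 0.22×25 = 7.289 kJ/s.
Handling time per unit search time: 0.031×20 + 0.241×6.1 + 0.22×32 = 9.13.
Rate = 7.289/(1 + 9.13) = 0.7195 kJ/s.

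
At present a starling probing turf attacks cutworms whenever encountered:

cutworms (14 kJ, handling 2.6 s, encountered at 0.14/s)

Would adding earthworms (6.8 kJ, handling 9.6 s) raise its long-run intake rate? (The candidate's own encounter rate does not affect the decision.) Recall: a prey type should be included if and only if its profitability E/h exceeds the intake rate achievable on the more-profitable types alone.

No

On cutworms alone, R = ΣλE/(1+Σλh) = 1.96/1.364 = 1.437 kJ/s.
Profitability of earthworms: 6.8/9.6 = 0.7083 kJ/s.
Since 0.7083 < R, time spent handling earthworms is better spent searching.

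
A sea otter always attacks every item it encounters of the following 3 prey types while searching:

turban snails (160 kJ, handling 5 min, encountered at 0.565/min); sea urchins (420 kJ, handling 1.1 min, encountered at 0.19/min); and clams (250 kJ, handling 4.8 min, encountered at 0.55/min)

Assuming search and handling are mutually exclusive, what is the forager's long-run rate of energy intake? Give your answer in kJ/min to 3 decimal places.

R = Σλ_iE_i / (1 + Σλ_ih_i)
Numerator: 0.565×160 + 0.19×420 + 0.55×250 = 307.7
Denominator: 1 + 0.565×5 + 0.19×1.1 + 0.55×4.8 = 6.674
R = 307.7/6.674 = 46.1 kJ/min

46.104 kJ/min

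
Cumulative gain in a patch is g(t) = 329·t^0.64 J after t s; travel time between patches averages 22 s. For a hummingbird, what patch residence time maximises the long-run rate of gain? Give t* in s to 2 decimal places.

Maximise g(t)/(T+t): set derivative to zero → g'(t)(T+t) = g(t).
g'(t) = 0.64·329·t^-0.36. Setting 0.64·329·t^-0.36 = 329·t^0.64/(22+t) gives 0.64(22+t) = t, so 0.36·t = 0.64×22.
t* = 0.64×22/0.36 = 39.11 s.

39.11 s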